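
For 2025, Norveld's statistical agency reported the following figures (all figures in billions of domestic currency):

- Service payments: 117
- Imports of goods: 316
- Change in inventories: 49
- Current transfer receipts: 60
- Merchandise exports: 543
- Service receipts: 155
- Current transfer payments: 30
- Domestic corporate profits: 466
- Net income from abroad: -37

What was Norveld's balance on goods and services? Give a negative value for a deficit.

Goods balance = 543 - 316 = 227
Services balance = 155 - 117 = 38
Trade balance (goods + services) = 227 + 38 = 265

265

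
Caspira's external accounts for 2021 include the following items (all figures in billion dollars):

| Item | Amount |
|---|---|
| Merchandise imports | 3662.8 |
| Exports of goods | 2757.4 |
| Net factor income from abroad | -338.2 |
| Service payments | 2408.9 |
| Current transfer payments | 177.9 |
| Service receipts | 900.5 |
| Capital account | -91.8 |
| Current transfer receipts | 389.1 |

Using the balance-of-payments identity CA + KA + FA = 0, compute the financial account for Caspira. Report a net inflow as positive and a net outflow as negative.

Goods balance = 2757.4 - 3662.8 = -905.4
Services balance = 900.5 - 2408.9 = -1508.4
Trade balance (goods + services) = -905.4 + (-1508.4) = -2413.8
Net primary income = -338.2
Net secondary income = 389.1 - 177.9 = 211.2
Current account = -2413.8 + (-338.2) + 211.2 = -2540.8
Financial account = -(-2540.8 + (-91.8)) = 2632.6

2632.6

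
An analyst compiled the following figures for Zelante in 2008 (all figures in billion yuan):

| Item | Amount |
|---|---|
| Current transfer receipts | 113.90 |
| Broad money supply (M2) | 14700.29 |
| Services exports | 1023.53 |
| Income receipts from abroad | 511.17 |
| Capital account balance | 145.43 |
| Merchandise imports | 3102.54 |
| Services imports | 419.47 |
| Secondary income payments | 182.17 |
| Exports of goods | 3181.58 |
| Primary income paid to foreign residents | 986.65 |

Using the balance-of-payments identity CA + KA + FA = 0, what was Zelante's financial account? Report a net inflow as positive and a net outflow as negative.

-284.78

Goods balance = 3181.58 - 3102.54 = 79.04
Services balance = 1023.53 - 419.47 = 604.06
Trade balance (goods + services) = 79.04 + 604.06 = 683.10
Net primary income = 511.17 - 986.65 = -475.48
Net secondary income = 113.90 - 182.17 = -68.27
Current account = 683.10 + (-475.48) + (-68.27) = 139.35
Financial account = -(139.35 + 145.43) = -284.78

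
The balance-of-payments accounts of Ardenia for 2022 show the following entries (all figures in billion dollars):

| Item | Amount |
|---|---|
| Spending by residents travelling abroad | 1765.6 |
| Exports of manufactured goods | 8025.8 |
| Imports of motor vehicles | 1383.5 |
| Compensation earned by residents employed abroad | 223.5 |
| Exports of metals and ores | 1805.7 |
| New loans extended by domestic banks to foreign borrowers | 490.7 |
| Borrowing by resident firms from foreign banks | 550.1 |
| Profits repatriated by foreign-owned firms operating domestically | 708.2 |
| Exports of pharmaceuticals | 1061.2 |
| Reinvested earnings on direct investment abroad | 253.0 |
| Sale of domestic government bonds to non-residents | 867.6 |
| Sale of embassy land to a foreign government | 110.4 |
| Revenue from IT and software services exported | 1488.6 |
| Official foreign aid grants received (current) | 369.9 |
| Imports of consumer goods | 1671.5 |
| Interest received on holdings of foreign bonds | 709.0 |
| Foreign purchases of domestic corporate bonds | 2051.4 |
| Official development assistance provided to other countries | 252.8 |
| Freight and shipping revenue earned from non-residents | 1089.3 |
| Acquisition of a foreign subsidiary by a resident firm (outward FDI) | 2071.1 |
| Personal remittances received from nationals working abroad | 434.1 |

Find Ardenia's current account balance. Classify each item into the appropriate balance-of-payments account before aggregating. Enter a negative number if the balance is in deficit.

Goods: -1671.5 + 1061.2 + 8025.8 - 1383.5 + 1805.7 = 7837.7
Services: 1488.6 - 1765.6 + 1089.3 = 812.3
Primary income: 709.0 + 223.5 - 708.2 + 253.0 = 477.3
Secondary income: -252.8 + 434.1 + 369.9 = 551.2
Current account = 7837.7 + 812.3 + 477.3 + 551.2 = 9678.5
(Excluded from the current account — financial account: new loans extended by domestic banks to foreign borrowers 490.7, borrowing by resident firms from foreign banks 550.1, sale of domestic government bonds to non-residents 867.6, foreign purchases of domestic corporate bonds 2051.4, acquisition of a foreign subsidiary by a resident firm (outward FDI) 2071.1; capital account: sale of embassy land to a foreign government 110.4.)

9678.5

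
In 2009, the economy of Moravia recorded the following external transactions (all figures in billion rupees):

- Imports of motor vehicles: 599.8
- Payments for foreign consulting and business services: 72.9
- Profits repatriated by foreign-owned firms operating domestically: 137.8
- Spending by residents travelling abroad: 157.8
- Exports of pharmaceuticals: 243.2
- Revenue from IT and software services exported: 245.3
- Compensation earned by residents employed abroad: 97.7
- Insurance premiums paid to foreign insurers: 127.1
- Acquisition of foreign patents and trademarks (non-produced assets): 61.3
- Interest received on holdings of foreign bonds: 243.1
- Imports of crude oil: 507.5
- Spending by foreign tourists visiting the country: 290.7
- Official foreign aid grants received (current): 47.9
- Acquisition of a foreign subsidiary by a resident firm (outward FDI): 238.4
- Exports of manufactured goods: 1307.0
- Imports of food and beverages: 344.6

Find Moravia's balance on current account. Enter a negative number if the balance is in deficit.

Goods: 243.2 - 599.8 + 1307.0 - 344.6 - 507.5 = 98.3
Services: -127.1 + 245.3 - 157.8 - 72.9 + 290.7 = 178.2
Primary income: 97.7 + 243.1 - 137.8 = 203.0
Secondary income: 47.9
Current account = 98.3 + 178.2 + 203.0 + 47.9 = 527.4
(Excluded from the current account — capital account: acquisition of foreign patents and trademarks (non-produced assets) 61.3; financial account: acquisition of a foreign subsidiary by a resident firm (outward FDI) 238.4.)

527.4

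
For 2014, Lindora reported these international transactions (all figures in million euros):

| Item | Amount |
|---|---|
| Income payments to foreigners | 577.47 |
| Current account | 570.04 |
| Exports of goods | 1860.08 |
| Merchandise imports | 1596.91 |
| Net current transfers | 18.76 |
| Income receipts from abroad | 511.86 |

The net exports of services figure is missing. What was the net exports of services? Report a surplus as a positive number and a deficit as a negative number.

353.72

Current account = goods balance + services balance + net primary income + net secondary income
Sum of the known components = 216.32
Net exports of services = CA - (known components) = 570.04 - 216.32 = 353.72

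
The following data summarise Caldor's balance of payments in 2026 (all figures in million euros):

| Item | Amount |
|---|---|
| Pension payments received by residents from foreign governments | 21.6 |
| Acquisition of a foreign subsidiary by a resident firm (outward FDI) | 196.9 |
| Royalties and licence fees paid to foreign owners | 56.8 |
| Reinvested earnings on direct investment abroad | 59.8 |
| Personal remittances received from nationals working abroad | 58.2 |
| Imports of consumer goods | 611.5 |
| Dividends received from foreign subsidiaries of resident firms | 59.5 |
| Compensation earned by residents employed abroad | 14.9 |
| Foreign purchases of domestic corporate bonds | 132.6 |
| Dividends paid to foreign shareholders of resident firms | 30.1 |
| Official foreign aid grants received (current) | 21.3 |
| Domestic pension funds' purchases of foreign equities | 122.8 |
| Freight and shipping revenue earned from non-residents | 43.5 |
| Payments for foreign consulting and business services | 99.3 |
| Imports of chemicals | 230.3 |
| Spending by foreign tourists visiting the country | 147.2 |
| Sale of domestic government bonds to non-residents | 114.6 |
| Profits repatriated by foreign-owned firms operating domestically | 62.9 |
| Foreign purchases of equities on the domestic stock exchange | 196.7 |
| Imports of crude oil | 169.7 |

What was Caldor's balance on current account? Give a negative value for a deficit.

Goods: -611.5 - 169.7 - 230.3 = -1011.5
Services: -56.8 + 147.2 - 99.3 + 43.5 = 34.6
Primary income: 59.8 + 59.5 - 30.1 - 62.9 + 14.9 = 41.2
Secondary income: 21.3 + 21.6 + 58.2 = 101.1
Current account = (-1011.5) + 34.6 + 41.2 + 101.1 = -834.6
(Excluded from the current account — financial account: acquisition of a foreign subsidiary by a resident firm (outward FDI) 196.9, foreign purchases of domestic corporate bonds 132.6, domestic pension funds' purchases of foreign equities 122.8, sale of domestic government bonds to non-residents 114.6, foreign purchases of equities on the domestic stock exchange 196.7.)

-834.6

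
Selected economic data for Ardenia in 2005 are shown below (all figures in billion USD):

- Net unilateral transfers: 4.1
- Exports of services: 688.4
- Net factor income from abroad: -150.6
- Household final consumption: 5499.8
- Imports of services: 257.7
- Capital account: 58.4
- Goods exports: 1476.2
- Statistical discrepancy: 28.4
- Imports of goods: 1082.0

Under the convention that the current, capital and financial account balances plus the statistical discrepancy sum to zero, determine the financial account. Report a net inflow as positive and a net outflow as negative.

Goods balance = 1476.2 - 1082.0 = 394.2
Services balance = 688.4 - 257.7 = 430.7
Trade balance (goods + services) = 394.2 + 430.7 = 824.9
Net primary income = -150.6
Net secondary income = 4.1
Current account = 824.9 + (-150.6) + 4.1 = 678.4
Financial account = -(678.4 + 58.4 + 28.4) = -765.2

-765.2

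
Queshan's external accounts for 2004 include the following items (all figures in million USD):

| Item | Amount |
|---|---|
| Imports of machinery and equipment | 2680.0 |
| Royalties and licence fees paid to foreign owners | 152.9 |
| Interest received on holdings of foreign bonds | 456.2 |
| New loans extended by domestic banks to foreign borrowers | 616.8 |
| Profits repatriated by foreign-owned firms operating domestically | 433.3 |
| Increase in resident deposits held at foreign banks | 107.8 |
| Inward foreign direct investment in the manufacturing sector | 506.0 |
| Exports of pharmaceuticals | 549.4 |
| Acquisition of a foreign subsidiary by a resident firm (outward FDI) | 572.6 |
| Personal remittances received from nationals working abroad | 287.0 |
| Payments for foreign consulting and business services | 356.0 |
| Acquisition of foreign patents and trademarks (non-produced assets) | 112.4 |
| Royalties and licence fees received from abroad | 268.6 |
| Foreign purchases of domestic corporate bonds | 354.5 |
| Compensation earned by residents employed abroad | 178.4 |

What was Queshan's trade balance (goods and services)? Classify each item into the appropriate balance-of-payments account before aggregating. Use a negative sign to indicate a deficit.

-2370.9

Goods: 549.4 - 2680.0 = -2130.6
Services: -152.9 - 356.0 + 268.6 = -240.3
Trade balance = -2130.6 + (-240.3) = -2370.9
(Excluded from the trade balance — primary income: interest received on holdings of foreign bonds 456.2, profits repatriated by foreign-owned firms operating domestically 433.3, compensation earned by residents employed abroad 178.4; financial account: new loans extended by domestic banks to foreign borrowers 616.8, increase in resident deposits held at foreign banks 107.8, inward foreign direct investment in the manufacturing sector 506.0, acquisition of a foreign subsidiary by a resident firm (outward FDI) 572.6, foreign purchases of domestic corporate bonds 354.5; secondary income: personal remittances received from nationals working abroad 287.0; capital account: acquisition of foreign patents and trademarks (non-produced assets) 112.4.)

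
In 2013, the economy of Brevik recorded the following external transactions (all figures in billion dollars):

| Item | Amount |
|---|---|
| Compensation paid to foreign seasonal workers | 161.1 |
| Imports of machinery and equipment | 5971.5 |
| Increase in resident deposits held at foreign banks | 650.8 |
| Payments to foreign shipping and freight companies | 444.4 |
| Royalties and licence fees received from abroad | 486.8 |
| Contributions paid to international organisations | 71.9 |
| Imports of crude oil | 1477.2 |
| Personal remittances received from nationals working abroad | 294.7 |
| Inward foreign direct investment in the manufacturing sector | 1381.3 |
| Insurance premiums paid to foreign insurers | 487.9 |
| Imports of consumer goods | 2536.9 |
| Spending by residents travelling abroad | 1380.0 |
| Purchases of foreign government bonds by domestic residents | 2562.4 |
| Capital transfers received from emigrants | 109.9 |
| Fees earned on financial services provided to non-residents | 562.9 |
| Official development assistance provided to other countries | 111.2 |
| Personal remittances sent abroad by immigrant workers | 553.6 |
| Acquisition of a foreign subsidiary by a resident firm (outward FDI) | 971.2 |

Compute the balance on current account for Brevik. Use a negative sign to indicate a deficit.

-11851.3

Goods: -1477.2 - 2536.9 - 5971.5 = -9985.6
Services: 562.9 + 486.8 - 1380.0 - 487.9 - 444.4 = -1262.6
Primary income: -161.1
Secondary income: -553.6 - 71.9 - 111.2 + 294.7 = -442.0
Current account = (-9985.6) + (-1262.6) + (-161.1) + (-442.0) = -11851.3
(Excluded from the current account — financial account: increase in resident deposits held at foreign banks 650.8, inward foreign direct investment in the manufacturing sector 1381.3, purchases of foreign government bonds by domestic residents 2562.4, acquisition of a foreign subsidiary by a resident firm (outward FDI) 971.2; capital account: capital transfers received from emigrants 109.9.)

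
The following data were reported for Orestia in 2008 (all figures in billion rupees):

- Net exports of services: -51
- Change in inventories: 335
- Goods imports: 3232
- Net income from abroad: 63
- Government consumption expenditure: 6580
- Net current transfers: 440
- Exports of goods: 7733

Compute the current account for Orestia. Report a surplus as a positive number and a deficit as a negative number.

Goods balance = 7733 - 3232 = 4501
Services balance = -51
Trade balance (goods + services) = 4501 + (-51) = 4450
Net primary income = 63
Net secondary income = 440
Current account = 4450 + 63 + 440 = 4953

4953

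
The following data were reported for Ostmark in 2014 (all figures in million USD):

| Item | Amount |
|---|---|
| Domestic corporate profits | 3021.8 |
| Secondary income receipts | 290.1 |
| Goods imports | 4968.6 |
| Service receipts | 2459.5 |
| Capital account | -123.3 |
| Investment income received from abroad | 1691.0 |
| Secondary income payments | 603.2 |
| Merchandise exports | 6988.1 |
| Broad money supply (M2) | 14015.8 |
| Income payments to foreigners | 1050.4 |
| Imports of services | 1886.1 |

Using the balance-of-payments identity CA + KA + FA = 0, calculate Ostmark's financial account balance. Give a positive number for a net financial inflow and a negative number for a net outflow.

Goods balance = 6988.1 - 4968.6 = 2019.5
Services balance = 2459.5 - 1886.1 = 573.4
Trade balance (goods + services) = 2019.5 + 573.4 = 2592.9
Net primary income = 1691.0 - 1050.4 = 640.6
Net secondary income = 290.1 - 603.2 = -313.1
Current account = 2592.9 + 640.6 + (-313.1) = 2920.4
Financial account = -(2920.4 + (-123.3)) = -2797.1

-2797.1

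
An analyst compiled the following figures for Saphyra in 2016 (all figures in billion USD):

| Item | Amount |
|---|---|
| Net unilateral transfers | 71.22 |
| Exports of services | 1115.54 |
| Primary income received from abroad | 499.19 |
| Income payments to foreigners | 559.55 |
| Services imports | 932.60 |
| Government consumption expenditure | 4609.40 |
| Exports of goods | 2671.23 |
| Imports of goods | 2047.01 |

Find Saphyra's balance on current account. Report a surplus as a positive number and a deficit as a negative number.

818.02

Goods balance = 2671.23 - 2047.01 = 624.22
Services balance = 1115.54 - 932.60 = 182.94
Trade balance (goods + services) = 624.22 + 182.94 = 807.16
Net primary income = 499.19 - 559.55 = -60.36
Net secondary income = 71.22
Current account = 807.16 + (-60.36) + 71.22 = 818.02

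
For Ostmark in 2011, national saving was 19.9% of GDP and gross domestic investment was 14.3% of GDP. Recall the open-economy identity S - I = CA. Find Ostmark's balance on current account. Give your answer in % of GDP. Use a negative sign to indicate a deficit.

5.6

S - I = CA (net lending to the rest of the world).
CA = S - I = 19.9 - 14.3 = 5.6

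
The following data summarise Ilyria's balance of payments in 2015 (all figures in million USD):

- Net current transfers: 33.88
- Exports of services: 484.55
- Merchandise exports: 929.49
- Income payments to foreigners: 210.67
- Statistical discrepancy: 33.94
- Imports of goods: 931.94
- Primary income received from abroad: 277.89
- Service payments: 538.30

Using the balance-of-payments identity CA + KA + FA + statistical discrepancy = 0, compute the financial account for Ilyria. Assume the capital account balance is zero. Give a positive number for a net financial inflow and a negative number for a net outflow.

Goods balance = 929.49 - 931.94 = -2.45
Services balance = 484.55 - 538.30 = -53.75
Trade balance (goods + services) = -2.45 + (-53.75) = -56.20
Net primary income = 277.89 - 210.67 = 67.22
Net secondary income = 33.88
Current account = -56.20 + 67.22 + 33.88 = 44.90
Financial account = -(44.90 + 33.94) = -78.84

-78.84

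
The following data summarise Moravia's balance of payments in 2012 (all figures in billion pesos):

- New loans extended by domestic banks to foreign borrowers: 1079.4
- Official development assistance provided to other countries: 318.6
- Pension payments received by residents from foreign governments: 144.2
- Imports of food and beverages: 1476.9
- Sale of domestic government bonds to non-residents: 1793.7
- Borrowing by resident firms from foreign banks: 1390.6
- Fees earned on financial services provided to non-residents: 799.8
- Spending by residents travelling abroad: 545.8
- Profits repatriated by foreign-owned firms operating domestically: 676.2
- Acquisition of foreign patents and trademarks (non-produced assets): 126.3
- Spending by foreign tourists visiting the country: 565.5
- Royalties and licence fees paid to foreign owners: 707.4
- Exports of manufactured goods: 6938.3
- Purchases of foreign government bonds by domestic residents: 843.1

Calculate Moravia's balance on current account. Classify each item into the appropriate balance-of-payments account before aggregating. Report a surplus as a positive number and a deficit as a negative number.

4722.9

Goods: 6938.3 - 1476.9 = 5461.4
Services: -545.8 + 565.5 + 799.8 - 707.4 = 112.1
Primary income: -676.2
Secondary income: -318.6 + 144.2 = -174.4
Current account = 5461.4 + 112.1 + (-676.2) + (-174.4) = 4722.9
(Excluded from the current account — financial account: new loans extended by domestic banks to foreign borrowers 1079.4, sale of domestic government bonds to non-residents 1793.7, borrowing by resident firms from foreign banks 1390.6, purchases of foreign government bonds by domestic residents 843.1; capital account: acquisition of foreign patents and trademarks (non-produced assets) 126.3.)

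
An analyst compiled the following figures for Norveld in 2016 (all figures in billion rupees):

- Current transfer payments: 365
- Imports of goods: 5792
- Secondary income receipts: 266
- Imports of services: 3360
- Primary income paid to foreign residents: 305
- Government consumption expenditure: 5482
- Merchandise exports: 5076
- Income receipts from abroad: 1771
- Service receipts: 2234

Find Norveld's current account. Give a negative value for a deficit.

-475

Goods balance = 5076 - 5792 = -716
Services balance = 2234 - 3360 = -1126
Trade balance (goods + services) = -716 + (-1126) = -1842
Net primary income = 1771 - 305 = 1466
Net secondary income = 266 - 365 = -99
Current account = -1842 + 1466 + (-99) = -475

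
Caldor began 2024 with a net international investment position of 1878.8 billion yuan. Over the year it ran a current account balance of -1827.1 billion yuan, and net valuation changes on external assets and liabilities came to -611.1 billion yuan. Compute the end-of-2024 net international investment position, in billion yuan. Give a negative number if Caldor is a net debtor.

-559.4

Change in NIIP = current account + net valuation change = -1827.1 + (-611.1) = -2438.2
End-of-year NIIP = 1878.8 + (-2438.2) = -559.4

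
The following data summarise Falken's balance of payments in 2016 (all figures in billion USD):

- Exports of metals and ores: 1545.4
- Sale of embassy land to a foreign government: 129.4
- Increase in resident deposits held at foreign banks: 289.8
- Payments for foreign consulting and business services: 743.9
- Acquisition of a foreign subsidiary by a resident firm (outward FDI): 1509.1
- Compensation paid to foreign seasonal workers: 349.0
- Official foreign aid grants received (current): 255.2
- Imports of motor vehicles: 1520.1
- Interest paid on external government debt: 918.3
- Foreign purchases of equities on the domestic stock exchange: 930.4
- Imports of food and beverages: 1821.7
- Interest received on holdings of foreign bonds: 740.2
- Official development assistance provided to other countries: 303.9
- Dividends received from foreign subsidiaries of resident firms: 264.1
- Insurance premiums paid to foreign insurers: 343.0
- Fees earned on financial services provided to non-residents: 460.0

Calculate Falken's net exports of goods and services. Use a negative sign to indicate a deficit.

Goods: -1520.1 + 1545.4 - 1821.7 = -1796.4
Services: -743.9 + 460.0 - 343.0 = -626.9
Trade balance = -1796.4 + (-626.9) = -2423.3
(Excluded from the trade balance — capital account: sale of embassy land to a foreign government 129.4; financial account: increase in resident deposits held at foreign banks 289.8, acquisition of a foreign subsidiary by a resident firm (outward FDI) 1509.1, foreign purchases of equities on the domestic stock exchange 930.4; primary income: compensation paid to foreign seasonal workers 349.0, interest paid on external government debt 918.3, interest received on holdings of foreign bonds 740.2, dividends received from foreign subsidiaries of resident firms 264.1; secondary income: official foreign aid grants received (current) 255.2, official development assistance provided to other countries 303.9.)

-2423.3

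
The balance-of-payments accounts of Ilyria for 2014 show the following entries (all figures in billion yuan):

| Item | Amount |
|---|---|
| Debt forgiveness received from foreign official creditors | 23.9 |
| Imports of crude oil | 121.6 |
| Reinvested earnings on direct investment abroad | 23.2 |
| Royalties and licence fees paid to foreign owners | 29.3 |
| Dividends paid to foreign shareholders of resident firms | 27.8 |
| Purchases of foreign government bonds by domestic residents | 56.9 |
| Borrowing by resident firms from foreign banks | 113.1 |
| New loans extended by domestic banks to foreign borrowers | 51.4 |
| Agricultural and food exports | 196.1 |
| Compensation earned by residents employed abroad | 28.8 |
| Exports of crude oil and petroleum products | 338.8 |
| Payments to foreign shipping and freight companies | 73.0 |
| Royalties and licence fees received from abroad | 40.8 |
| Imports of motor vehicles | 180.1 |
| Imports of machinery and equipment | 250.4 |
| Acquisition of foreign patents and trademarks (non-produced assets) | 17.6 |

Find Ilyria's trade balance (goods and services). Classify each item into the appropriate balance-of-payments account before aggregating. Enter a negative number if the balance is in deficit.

-78.7

Goods: -121.6 - 250.4 - 180.1 + 338.8 + 196.1 = -17.2
Services: 40.8 - 29.3 - 73.0 = -61.5
Trade balance = -17.2 + (-61.5) = -78.7
(Excluded from the trade balance — capital account: debt forgiveness received from foreign official creditors 23.9, acquisition of foreign patents and trademarks (non-produced assets) 17.6; primary income: reinvested earnings on direct investment abroad 23.2, dividends paid to foreign shareholders of resident firms 27.8, compensation earned by residents employed abroad 28.8; financial account: purchases of foreign government bonds by domestic residents 56.9, borrowing by resident firms from foreign banks 113.1, new loans extended by domestic banks to foreign borrowers 51.4.)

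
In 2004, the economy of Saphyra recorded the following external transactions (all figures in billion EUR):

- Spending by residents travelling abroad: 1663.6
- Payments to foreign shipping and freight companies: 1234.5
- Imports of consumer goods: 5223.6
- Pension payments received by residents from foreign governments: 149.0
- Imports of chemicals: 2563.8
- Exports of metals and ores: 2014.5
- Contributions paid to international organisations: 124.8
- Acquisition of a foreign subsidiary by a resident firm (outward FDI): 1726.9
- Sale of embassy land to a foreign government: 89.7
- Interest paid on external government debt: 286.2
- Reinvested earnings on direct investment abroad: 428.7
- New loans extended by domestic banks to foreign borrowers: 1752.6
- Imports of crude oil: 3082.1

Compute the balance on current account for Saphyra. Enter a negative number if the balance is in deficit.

Goods: -5223.6 - 2563.8 - 3082.1 + 2014.5 = -8855.0
Services: -1663.6 - 1234.5 = -2898.1
Primary income: -286.2 + 428.7 = 142.5
Secondary income: -124.8 + 149.0 = 24.2
Current account = (-8855.0) + (-2898.1) + 142.5 + 24.2 = -11586.4
(Excluded from the current account — financial account: acquisition of a foreign subsidiary by a resident firm (outward FDI) 1726.9, new loans extended by domestic banks to foreign borrowers 1752.6; capital account: sale of embassy land to a foreign government 89.7.)

-11586.4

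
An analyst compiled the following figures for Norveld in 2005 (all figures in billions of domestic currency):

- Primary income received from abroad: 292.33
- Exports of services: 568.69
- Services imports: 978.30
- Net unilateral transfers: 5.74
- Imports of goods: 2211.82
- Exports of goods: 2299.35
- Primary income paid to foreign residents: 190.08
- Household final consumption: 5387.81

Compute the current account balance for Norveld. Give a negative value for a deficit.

Goods balance = 2299.35 - 2211.82 = 87.53
Services balance = 568.69 - 978.30 = -409.61
Trade balance (goods + services) = 87.53 + (-409.61) = -322.08
Net primary income = 292.33 - 190.08 = 102.25
Net secondary income = 5.74
Current account = -322.08 + 102.25 + 5.74 = -214.09

-214.09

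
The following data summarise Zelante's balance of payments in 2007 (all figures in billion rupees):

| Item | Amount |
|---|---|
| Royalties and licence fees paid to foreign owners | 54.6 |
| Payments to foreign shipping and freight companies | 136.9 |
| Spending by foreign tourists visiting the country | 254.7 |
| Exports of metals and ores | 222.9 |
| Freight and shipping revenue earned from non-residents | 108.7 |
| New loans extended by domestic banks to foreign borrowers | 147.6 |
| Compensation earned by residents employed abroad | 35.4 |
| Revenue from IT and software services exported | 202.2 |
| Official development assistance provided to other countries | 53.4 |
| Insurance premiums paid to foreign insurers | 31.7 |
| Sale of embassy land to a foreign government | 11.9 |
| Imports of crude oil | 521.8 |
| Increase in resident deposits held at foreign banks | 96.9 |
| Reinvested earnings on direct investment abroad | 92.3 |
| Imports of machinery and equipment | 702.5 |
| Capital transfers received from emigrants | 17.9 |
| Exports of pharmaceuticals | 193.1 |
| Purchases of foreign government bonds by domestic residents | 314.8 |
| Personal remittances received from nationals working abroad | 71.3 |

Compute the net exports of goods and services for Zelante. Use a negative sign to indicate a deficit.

-465.9

Goods: 222.9 + 193.1 - 702.5 - 521.8 = -808.3
Services: 108.7 + 202.2 - 136.9 + 254.7 - 31.7 - 54.6 = 342.4
Trade balance = -808.3 + 342.4 = -465.9
(Excluded from the trade balance — financial account: new loans extended by domestic banks to foreign borrowers 147.6, increase in resident deposits held at foreign banks 96.9, purchases of foreign government bonds by domestic residents 314.8; primary income: compensation earned by residents employed abroad 35.4, reinvested earnings on direct investment abroad 92.3; secondary income: official development assistance provided to other countries 53.4, personal remittances received from nationals working abroad 71.3; capital account: sale of embassy land to a foreign government 11.9, capital transfers received from emigrants 17.9.)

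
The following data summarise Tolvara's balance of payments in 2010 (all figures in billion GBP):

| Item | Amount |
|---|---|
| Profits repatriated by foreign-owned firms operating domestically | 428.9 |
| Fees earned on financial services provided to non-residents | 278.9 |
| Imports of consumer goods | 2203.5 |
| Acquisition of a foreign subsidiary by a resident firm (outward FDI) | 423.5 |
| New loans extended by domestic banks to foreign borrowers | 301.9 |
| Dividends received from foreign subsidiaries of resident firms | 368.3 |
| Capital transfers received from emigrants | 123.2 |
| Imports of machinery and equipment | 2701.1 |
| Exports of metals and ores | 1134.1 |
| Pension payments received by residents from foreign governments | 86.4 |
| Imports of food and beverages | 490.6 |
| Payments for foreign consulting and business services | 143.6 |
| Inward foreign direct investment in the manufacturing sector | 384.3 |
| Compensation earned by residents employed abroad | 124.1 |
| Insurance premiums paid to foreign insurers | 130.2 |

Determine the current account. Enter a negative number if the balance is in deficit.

Goods: -490.6 + 1134.1 - 2203.5 - 2701.1 = -4261.1
Services: 278.9 - 143.6 - 130.2 = 5.1
Primary income: 124.1 + 368.3 - 428.9 = 63.5
Secondary income: 86.4
Current account = (-4261.1) + 5.1 + 63.5 + 86.4 = -4106.1
(Excluded from the current account — financial account: acquisition of a foreign subsidiary by a resident firm (outward FDI) 423.5, new loans extended by domestic banks to foreign borrowers 301.9, inward foreign direct investment in the manufacturing sector 384.3; capital account: capital transfers received from emigrants 123.2.)

-4106.1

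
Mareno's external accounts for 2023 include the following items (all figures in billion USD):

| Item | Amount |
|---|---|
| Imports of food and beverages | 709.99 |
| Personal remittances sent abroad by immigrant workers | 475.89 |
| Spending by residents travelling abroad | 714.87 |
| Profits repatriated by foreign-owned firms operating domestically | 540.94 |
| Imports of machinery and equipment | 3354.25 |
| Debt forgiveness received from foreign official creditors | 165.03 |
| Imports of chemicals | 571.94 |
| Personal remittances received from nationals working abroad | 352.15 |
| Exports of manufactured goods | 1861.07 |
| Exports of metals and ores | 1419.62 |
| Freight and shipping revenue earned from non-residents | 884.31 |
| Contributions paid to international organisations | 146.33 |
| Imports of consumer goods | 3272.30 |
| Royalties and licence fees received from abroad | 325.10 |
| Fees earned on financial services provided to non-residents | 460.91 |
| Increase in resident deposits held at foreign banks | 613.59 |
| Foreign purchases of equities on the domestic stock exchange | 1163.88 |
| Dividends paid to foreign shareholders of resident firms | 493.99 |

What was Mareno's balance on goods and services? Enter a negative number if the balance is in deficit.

Goods: 1419.62 - 3354.25 - 3272.30 + 1861.07 - 709.99 - 571.94 = -4627.79
Services: 884.31 - 714.87 + 325.10 + 460.91 = 955.45
Trade balance = -4627.79 + 955.45 = -3672.34
(Excluded from the trade balance — secondary income: personal remittances sent abroad by immigrant workers 475.89, personal remittances received from nationals working abroad 352.15, contributions paid to international organisations 146.33; primary income: profits repatriated by foreign-owned firms operating domestically 540.94, dividends paid to foreign shareholders of resident firms 493.99; capital account: debt forgiveness received from foreign official creditors 165.03; financial account: increase in resident deposits held at foreign banks 613.59, foreign purchases of equities on the domestic stock exchange 1163.88.)

-3672.34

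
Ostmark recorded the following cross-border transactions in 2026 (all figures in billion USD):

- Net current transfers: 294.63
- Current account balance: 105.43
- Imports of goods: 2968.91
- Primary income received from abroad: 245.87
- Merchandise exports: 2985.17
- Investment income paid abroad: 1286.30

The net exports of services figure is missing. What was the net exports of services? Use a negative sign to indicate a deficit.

Current account = goods balance + services balance + net primary income + net secondary income
Sum of the known components = -729.54
Net exports of services = CA - (known components) = 105.43 - (-729.54) = 834.97

834.97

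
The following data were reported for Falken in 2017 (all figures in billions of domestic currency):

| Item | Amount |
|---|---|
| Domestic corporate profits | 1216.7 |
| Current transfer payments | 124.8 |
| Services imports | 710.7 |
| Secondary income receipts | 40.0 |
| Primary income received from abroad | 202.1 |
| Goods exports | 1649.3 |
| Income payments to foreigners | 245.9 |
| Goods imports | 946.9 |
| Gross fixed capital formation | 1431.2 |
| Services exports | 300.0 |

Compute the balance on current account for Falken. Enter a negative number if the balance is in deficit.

163.1

Goods balance = 1649.3 - 946.9 = 702.4
Services balance = 300.0 - 710.7 = -410.7
Trade balance (goods + services) = 702.4 + (-410.7) = 291.7
Net primary income = 202.1 - 245.9 = -43.8
Net secondary income = 40.0 - 124.8 = -84.8
Current account = 291.7 + (-43.8) + (-84.8) = 163.1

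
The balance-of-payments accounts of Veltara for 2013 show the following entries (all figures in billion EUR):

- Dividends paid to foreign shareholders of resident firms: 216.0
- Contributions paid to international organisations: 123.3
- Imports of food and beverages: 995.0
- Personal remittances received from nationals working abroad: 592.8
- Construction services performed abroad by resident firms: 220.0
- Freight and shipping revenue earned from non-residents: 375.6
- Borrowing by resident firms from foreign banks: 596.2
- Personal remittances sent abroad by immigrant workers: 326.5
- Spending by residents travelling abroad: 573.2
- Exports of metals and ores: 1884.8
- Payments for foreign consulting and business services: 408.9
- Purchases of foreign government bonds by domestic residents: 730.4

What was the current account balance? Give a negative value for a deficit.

430.3

Goods: 1884.8 - 995.0 = 889.8
Services: 220.0 - 573.2 + 375.6 - 408.9 = -386.5
Primary income: -216.0
Secondary income: -326.5 - 123.3 + 592.8 = 143.0
Current account = 889.8 + (-386.5) + (-216.0) + 143.0 = 430.3
(Excluded from the current account — financial account: borrowing by resident firms from foreign banks 596.2, purchases of foreign government bonds by domestic residents 730.4.)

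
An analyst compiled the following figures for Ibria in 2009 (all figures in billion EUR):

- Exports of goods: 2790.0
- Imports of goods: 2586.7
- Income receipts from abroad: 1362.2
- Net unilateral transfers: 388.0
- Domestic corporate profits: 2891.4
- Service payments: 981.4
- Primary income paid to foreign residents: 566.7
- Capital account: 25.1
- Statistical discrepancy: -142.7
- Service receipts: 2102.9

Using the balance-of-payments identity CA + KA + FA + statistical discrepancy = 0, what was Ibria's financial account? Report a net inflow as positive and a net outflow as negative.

Goods balance = 2790.0 - 2586.7 = 203.3
Services balance = 2102.9 - 981.4 = 1121.5
Trade balance (goods + services) = 203.3 + 1121.5 = 1324.8
Net primary income = 1362.2 - 566.7 = 795.5
Net secondary income = 388.0
Current account = 1324.8 + 795.5 + 388.0 = 2508.3
Financial account = -(2508.3 + 25.1 + (-142.7)) = -2390.7

-2390.7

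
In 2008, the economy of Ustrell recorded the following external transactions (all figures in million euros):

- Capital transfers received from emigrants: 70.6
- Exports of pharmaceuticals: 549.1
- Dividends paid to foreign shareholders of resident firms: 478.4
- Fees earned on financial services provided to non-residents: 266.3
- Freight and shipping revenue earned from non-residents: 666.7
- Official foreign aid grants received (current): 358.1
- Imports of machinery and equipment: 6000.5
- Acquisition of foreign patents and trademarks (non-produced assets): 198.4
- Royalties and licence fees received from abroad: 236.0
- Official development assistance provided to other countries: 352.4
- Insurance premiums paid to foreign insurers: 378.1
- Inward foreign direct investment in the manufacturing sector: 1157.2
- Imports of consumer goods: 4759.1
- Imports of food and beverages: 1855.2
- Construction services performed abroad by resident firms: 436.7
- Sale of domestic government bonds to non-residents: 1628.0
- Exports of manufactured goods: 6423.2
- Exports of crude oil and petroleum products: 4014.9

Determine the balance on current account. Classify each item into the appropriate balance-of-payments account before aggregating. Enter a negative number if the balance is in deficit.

Goods: -6000.5 + 4014.9 - 4759.1 + 549.1 - 1855.2 + 6423.2 = -1627.6
Services: 436.7 - 378.1 + 266.3 + 666.7 + 236.0 = 1227.6
Primary income: -478.4
Secondary income: -352.4 + 358.1 = 5.7
Current account = (-1627.6) + 1227.6 + (-478.4) + 5.7 = -872.7
(Excluded from the current account — capital account: capital transfers received from emigrants 70.6, acquisition of foreign patents and trademarks (non-produced assets) 198.4; financial account: inward foreign direct investment in the manufacturing sector 1157.2, sale of domestic government bonds to non-residents 1628.0.)

-872.7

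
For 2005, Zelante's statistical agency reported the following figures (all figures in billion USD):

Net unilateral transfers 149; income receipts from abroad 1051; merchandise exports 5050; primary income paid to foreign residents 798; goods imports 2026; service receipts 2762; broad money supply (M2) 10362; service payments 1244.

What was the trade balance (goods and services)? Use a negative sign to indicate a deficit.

4542

Goods balance = 5050 - 2026 = 3024
Services balance = 2762 - 1244 = 1518
Trade balance (goods + services) = 3024 + 1518 = 4542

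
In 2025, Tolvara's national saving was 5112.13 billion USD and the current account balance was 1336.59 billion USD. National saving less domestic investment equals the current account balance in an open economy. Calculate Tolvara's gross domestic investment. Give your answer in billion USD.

3775.54

S - I = CA (net lending to the rest of the world).
I = S - CA = 5112.13 - 1336.59 = 3775.54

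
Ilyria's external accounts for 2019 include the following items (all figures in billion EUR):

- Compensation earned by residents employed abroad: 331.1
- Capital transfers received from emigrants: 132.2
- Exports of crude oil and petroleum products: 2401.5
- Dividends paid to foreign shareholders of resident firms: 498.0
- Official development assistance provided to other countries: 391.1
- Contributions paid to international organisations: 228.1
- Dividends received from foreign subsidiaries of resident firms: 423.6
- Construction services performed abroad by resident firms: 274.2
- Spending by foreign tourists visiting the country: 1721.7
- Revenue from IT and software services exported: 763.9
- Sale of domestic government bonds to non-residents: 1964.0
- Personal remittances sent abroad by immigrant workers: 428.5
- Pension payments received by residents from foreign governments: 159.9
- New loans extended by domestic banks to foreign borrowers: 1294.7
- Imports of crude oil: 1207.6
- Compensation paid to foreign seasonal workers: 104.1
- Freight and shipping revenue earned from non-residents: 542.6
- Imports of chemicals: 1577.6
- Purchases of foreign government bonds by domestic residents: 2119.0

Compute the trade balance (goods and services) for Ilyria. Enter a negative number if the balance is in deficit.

Goods: 2401.5 - 1577.6 - 1207.6 = -383.7
Services: 274.2 + 542.6 + 763.9 + 1721.7 = 3302.4
Trade balance = -383.7 + 3302.4 = 2918.7
(Excluded from the trade balance — primary income: compensation earned by residents employed abroad 331.1, dividends paid to foreign shareholders of resident firms 498.0, dividends received from foreign subsidiaries of resident firms 423.6, compensation paid to foreign seasonal workers 104.1; capital account: capital transfers received from emigrants 132.2; secondary income: official development assistance provided to other countries 391.1, contributions paid to international organisations 228.1, personal remittances sent abroad by immigrant workers 428.5, pension payments received by residents from foreign governments 159.9; financial account: sale of domestic government bonds to non-residents 1964.0, new loans extended by domestic banks to foreign borrowers 1294.7, purchases of foreign government bonds by domestic residents 2119.0.)

2918.7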